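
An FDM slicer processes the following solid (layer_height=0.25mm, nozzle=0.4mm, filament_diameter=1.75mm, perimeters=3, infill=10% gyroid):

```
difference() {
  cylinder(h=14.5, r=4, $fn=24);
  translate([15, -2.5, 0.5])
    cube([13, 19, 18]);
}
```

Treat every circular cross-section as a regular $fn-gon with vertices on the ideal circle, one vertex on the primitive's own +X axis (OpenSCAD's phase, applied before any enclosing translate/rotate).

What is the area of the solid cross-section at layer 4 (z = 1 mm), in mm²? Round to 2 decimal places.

At z = 1 mm: the r=4 cylinder gives a regular 24-gon of circumradius 4 (constant along its height) (area = (24/2)·4.000²·sin(360°/24) = 49.69 mm²); the cube at (15, -2.5) is present — its section is the full 13×19 rectangle (area 247.00 mm²); Taking the first minus the rest: starting from the r=4 cylinder (49.69 mm²), the 13×19 cube at (15, -2.5) misses the remaining region (no effect) — area = 49.69 mm². Overall, the cross-section is a single solid region. Net area = 49.69 mm².

49.69 mm²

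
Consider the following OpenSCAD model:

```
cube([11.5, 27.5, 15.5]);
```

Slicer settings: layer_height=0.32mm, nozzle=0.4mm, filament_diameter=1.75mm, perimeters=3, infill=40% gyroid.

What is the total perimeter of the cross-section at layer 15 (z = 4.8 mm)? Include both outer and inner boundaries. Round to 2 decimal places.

At z = 4.8 mm: the cube (footprint 11.5×27.5) is included at this height (perimeter 78.00 mm). Overall, the cross-section is a single solid region. Total boundary length (outer) = 78.00 mm.

78.00 mm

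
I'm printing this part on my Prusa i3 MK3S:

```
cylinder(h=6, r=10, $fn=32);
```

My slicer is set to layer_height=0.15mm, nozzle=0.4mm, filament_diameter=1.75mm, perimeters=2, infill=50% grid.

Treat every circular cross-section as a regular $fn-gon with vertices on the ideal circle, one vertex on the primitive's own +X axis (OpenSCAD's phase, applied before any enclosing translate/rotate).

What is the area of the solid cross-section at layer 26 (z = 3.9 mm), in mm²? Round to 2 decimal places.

312.14 mm²

At z = 3.9 mm: the r=10 cylinder contributes a regular 32-gon of circumradius 10 (area = (32/2)·10.000²·sin(360°/32) = 312.14 mm²). Overall, the cross-section is a single solid region. Net area = 312.14 mm².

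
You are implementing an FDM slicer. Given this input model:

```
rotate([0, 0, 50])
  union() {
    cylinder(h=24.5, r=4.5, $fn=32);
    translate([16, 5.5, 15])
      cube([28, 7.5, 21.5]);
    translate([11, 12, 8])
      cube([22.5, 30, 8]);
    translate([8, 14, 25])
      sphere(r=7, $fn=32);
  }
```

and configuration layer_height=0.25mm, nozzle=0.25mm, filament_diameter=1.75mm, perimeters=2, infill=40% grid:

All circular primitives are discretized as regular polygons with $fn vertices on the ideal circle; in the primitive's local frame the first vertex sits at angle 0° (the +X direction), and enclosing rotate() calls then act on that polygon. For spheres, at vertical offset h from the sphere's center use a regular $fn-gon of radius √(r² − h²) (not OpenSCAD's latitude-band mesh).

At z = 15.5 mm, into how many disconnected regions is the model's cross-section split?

2

At z = 15.5 mm: the r=4.5 cylinder gives a regular 32-gon of circumradius 4.5 (constant along its height); the cube at (16, 5.5) (footprint 28×7.5) is included at this height; the 22.5×30 cube at (11, 12) contributes its full rectangle; the sphere at (8, 14) is absent (|z−center|=9.500 > r=7); Taking the union: the regions partially overlap (shared area 17.50 mm²), so overlapping operands fuse into one piece — 2 connected regions; (rotated 50° about Z; rotation is an isometry so areas/perimeters/island counts are preserved). The result has 2 disconnected regions.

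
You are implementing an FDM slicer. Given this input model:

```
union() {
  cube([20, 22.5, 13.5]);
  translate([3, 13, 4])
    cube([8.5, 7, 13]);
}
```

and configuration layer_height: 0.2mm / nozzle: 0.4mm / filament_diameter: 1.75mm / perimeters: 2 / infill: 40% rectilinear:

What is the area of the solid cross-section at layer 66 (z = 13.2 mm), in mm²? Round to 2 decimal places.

450.00 mm²

At z = 13.2 mm: the 20×22.5 cube contributes its full rectangle (area 450.00 mm²); the 8.5×7 cube at (3, 13) contributes its full rectangle (area 59.50 mm²); Taking the union: the 8.5×7 cube at (3, 13) lies entirely inside the 20×22.5 cube, so the union is just the 20×22.5 cube — area = 450.00 mm². Overall, the cross-section is a single solid region. Net area = 450.00 mm².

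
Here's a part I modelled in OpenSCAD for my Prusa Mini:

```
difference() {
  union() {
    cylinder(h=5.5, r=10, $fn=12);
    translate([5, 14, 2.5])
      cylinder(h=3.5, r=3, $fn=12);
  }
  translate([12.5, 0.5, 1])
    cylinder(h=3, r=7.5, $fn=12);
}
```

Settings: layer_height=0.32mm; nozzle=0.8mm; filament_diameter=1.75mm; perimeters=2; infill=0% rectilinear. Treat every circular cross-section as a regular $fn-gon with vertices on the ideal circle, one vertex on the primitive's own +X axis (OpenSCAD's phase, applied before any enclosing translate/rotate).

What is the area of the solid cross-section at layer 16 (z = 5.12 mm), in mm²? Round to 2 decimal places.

At z = 5.12 mm: the r=10 cylinder contributes a regular 12-gon of circumradius 10 (area = (12/2)·10.000²·sin(360°/12) = 300.00 mm²); the r=3 cylinder at (5, 14) contributes a regular 12-gon of circumradius 3 (area = (12/2)·3.000²·sin(360°/12) = 27.00 mm²); Taking the union: the 2 present regions are separate (no shared area or edge), so areas and boundary lengths simply add and each stays a separate island — area = 327.00 mm²; the cylinder at (12.5, 0.5) does not reach this height (z outside [1, 4]); Taking the first minus the rest: none of the subtracted shapes is present at this height, so the result so far is unchanged — area = 327.00 mm². Overall, the cross-section has 2 separate islands. Net area = 327.00 mm².

327.00 mm²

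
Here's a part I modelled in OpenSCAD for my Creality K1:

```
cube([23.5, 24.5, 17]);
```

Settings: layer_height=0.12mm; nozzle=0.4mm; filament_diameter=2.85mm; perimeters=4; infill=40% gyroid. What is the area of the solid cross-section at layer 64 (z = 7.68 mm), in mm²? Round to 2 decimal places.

At z = 7.68 mm: the 23.5×24.5 cube contributes its full rectangle (area 575.75 mm²). Overall, the cross-section is a single solid region. Net area = 575.75 mm².

575.75 mm²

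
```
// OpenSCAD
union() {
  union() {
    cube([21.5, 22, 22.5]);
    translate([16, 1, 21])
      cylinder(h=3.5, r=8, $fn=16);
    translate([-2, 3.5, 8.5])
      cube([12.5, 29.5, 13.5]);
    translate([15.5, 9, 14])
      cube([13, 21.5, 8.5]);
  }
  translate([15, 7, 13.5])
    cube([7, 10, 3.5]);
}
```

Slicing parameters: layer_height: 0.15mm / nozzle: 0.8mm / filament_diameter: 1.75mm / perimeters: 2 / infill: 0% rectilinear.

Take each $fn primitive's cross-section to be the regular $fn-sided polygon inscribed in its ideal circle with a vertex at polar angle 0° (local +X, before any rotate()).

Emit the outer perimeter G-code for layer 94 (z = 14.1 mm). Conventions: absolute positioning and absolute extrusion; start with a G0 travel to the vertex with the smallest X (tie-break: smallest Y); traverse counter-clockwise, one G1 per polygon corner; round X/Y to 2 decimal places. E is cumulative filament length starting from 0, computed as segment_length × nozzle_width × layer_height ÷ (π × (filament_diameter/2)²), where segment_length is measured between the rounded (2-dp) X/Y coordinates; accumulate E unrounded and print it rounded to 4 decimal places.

G0 X-2.00 Y3.50 Z14.10
G1 X0.00 Y3.50 E0.0998
G1 X0.00 Y0.00 E0.2744
G1 X21.50 Y0.00 E1.3470
G1 X21.50 Y7.00 E1.6963
G1 X22.00 Y7.00 E1.7212
G1 X22.00 Y9.00 E1.8210
G1 X28.50 Y9.00 E2.1453
G1 X28.50 Y30.50 E3.2179
G1 X15.50 Y30.50 E3.8665
G1 X15.50 Y22.00 E4.2906
G1 X10.50 Y22.00 E4.5400
G1 X10.50 Y33.00 E5.0888
G1 X-2.00 Y33.00 E5.7124
G1 X-2.00 Y3.50 E7.1842

At z = 14.1 mm: the 21.5×22 cube contributes its full rectangle; the cylinder at (16, 1) is absent (z outside [21, 24.5]); the 12.5×29.5 cube at (-2, 3.5) contributes its full rectangle; the 13×21.5 cube at (15.5, 9) contributes its full rectangle; Taking the union: the regions partially overlap (shared area 272.25 mm²), so overlapping operands fuse into one piece — 1 connected region; the cube at (15, 7) is present — its section is the full 7×10 rectangle; Taking the union: the regions partially overlap (shared area 69.00 mm²), so overlapping operands fuse into one piece — 1 connected region. The outline is a single polygon with 14 vertices. Extrusion per mm of travel: 0.8 × 0.15 / (π × 0.875²) = 0.049890. Accumulating E over each segment gives final E = 7.1842.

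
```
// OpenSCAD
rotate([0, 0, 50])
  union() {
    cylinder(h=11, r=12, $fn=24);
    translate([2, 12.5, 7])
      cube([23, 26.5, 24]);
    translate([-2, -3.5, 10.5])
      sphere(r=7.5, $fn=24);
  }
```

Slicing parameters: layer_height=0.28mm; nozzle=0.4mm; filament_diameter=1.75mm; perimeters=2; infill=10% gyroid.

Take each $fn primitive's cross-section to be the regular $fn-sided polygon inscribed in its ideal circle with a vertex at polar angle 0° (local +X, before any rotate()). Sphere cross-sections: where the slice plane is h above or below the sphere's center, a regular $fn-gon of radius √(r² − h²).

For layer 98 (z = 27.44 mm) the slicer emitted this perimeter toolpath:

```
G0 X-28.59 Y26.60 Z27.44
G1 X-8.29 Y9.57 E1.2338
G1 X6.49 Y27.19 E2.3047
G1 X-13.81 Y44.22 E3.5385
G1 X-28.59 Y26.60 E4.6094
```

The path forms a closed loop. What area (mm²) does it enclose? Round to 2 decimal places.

609.39 mm²

Apply the shoelace formula to the sequence of (X, Y) vertices; enclosed area = 609.39 mm².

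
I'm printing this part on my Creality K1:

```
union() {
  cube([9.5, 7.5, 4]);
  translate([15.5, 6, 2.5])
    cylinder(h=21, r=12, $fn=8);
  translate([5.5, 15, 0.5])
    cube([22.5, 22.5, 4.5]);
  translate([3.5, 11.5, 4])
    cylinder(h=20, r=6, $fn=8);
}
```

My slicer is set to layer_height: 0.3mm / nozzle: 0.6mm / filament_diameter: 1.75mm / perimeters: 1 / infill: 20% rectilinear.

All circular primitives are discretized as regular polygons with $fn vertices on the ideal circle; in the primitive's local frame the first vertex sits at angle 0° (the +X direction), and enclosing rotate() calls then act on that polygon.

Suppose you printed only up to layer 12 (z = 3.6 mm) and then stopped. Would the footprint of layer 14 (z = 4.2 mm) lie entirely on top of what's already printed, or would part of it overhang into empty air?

part overhangs

Compare the two slices. At z = 3.6: the 9.5×7.5 cube contributes its full rectangle (area 71.25 mm²); the cylinder at (15.5, 6): section is a regular 8-gon, circumradius r=12 (area = (8/2)·12.000²·sin(360°/8) = 407.29 mm²); the cube at (5.5, 15) is present — its section is the full 22.5×22.5 rectangle (area 506.25 mm²); the cylinder at (3.5, 11.5) is absent (z outside [4, 24]); Merging all regions: the regions partially overlap — summed areas 984.79 mm² minus the doubly-counted overlap 58.81 mm² gives 925.99 mm² — area = 925.99 mm². At z = 4.2: the cube is absent (z outside [0, 4]); the cylinder at (15.5, 6): section is a regular 8-gon, circumradius r=12 (area = (8/2)·12.000²·sin(360°/8) = 407.29 mm²); the 22.5×22.5 cube at (5.5, 15) contributes its full rectangle (area 506.25 mm²); the cylinder at (3.5, 11.5): section is a regular 8-gon, circumradius r=6 (area = (8/2)·6.000²·sin(360°/8) = 101.82 mm²); Combining (union): the regions partially overlap — summed areas 1015.37 mm² minus the doubly-counted overlap 51.39 mm² gives 963.98 mm² — area = 963.98 mm². Checking containment: at z = 4.2 the cross-section extends beyond the z = 3.6 cross-section by about 67.19 mm².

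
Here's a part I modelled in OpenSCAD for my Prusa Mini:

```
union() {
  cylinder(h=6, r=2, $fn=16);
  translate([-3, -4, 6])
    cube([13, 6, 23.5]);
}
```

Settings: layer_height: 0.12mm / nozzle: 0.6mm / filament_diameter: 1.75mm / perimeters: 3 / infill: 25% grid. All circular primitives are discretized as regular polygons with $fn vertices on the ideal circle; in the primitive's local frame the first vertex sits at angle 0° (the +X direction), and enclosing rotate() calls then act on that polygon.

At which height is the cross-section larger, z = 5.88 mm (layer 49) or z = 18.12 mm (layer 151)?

Layer 49 (z = 5.88): the r=2 cylinder contributes a regular 16-gon of circumradius 2 (area = (16/2)·2.000²·sin(360°/16) = 12.25 mm²); the cube at (-3, -4) is not intersected at this z (z outside [6, 29.5]); Combining (union): only the r=2 cylinder is present, so the union is just that shape — area = 12.25 mm². So its area = 12.25 mm². Layer 151 (z = 18.12): the cylinder is not intersected at this z (z outside [0, 6]); the 13×6 cube at (-3, -4) contributes its full rectangle (area 78.00 mm²); Combining (union): only the 13×6 cube at (-3, -4) is present, so the union is just that shape — area = 78.00 mm². So its area = 78.00 mm². Layer 151 is larger (78.00 vs 12.25 mm²).

layer 151 (z = 18.12 mm)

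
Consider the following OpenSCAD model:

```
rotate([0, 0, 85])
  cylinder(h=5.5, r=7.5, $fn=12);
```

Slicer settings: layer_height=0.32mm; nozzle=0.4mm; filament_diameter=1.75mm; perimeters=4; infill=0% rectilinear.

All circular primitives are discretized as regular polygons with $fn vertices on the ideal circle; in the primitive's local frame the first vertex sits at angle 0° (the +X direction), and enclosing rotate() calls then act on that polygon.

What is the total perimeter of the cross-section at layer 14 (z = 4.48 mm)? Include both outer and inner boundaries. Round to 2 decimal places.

46.59 mm

At z = 4.48 mm: the r=7.5 cylinder contributes a regular 12-gon of circumradius 7.5 (perimeter = 2·12·7.500·sin(180°/12) = 46.59 mm); (rotated 85° about Z; rotation is an isometry so areas/perimeters/island counts are preserved). Overall, the cross-section is a single solid region. Total boundary length (outer) = 46.59 mm.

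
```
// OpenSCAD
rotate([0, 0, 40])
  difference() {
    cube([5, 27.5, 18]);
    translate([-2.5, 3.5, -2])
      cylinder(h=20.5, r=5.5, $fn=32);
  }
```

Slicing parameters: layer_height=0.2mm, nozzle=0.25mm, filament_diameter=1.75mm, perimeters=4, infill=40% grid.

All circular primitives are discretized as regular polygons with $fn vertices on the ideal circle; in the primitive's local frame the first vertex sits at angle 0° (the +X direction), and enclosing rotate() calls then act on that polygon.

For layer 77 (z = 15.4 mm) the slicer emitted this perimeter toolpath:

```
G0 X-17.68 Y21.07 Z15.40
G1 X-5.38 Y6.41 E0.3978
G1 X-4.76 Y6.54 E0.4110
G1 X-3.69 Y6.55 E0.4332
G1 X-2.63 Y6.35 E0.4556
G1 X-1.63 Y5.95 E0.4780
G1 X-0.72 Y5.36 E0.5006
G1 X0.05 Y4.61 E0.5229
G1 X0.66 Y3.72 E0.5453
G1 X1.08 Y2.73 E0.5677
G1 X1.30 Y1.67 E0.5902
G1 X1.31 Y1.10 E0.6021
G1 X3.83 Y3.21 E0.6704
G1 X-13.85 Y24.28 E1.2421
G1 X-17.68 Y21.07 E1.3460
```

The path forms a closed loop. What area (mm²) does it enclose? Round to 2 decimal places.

Apply the shoelace formula to the sequence of (X, Y) vertices; enclosed area = 118.04 mm².

118.04 mm²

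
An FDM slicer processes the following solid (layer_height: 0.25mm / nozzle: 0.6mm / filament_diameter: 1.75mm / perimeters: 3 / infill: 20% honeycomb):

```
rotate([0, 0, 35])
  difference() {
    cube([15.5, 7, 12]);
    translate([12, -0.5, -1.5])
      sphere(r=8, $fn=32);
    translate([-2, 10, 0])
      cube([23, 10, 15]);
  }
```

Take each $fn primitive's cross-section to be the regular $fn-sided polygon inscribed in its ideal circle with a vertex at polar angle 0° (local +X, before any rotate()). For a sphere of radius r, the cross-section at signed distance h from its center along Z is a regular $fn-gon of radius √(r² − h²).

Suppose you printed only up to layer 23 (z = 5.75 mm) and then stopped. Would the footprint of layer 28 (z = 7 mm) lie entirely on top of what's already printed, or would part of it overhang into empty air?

Compare the two slices. At z = 5.75: the cube is present — its section is the full 15.5×7 rectangle (area 108.50 mm²); the r=8 sphere at (12, -0.5) slices to a regular 32-gon of circumradius 3.382 (√(r²−h²) with h=7.25 from center) (area = (32/2)·3.382²·sin(360°/32) = 35.70 mm²); the 23×10 cube at (-2, 10) contributes its full rectangle (area 230.00 mm²); Taking the first minus the rest: starting from the 15.5×7 cube (108.50 mm²), the r=8 sphere at (12, -0.5) partially overlaps it — only the 14.49 mm² overlap (of its 35.70 mm²) is removed, clipping the outline; the 23×10 cube at (-2, 10) misses the remaining region (no effect) — area = 94.01 mm²; (whole slice rotated 35° about Z — lengths, areas and connectivity unchanged). At z = 7: the cube is present — its section is the full 15.5×7 rectangle (area 108.50 mm²); the sphere at (12, -0.5) is not intersected at this z (|z−center|=8.500 > r=8); the cube at (-2, 10) is present — its section is the full 23×10 rectangle (area 230.00 mm²); Subtracting the remaining from the first: starting from the 15.5×7 cube (108.50 mm²), the 23×10 cube at (-2, 10) misses the remaining region (no effect) — area = 108.50 mm²; (whole slice rotated 35° about Z — lengths, areas and connectivity unchanged). Checking containment: at z = 7 the cross-section extends beyond the z = 5.75 cross-section by about 14.49 mm².

part overhangs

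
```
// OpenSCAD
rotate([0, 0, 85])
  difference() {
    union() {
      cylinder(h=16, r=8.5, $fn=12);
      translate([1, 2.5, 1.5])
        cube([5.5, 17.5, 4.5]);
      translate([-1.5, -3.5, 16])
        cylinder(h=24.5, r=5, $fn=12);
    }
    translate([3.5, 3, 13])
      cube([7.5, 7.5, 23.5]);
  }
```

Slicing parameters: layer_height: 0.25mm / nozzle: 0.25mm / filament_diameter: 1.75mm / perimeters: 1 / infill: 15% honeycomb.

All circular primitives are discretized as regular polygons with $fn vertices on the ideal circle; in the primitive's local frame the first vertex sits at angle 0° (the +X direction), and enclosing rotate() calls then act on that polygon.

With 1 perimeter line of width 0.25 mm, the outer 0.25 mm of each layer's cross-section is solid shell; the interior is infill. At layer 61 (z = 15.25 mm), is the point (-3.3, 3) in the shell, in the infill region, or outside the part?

At z = 15.25 mm: the r=8.5 cylinder contributes a regular 12-gon of circumradius 8.5; the cube at (1, 2.5) does not reach this height (z outside [1.5, 6]); the cylinder at (-1.5, -3.5) does not reach this height (z outside [16, 40.5]); Merging all regions: only the r=8.5 cylinder is present, so the union is just that shape — 1 connected region; the 7.5×7.5 cube at (3.5, 3) contributes its full rectangle; After the difference (first − rest): starting from the result so far, the 7.5×7.5 cube at (3.5, 3) partially overlaps it — only the 12.28 mm² overlap (of its 56.25 mm²) is removed, clipping the outline — 1 connected region; (rotated 85° about Z; rotation is an isometry so areas/perimeters/island counts are preserved). Overall, the cross-section is a single solid region. Undo the 85° rotation: the query point maps to (2.701, 3.549) in the un-rotated model frame. The nearest boundary edge runs (3.50, 7.56)→(3.50, 3.00); distance from the point to it = 0.80 mm. The point is inside the cross-section and 0.80 mm from the nearest boundary — more than the 0.25 mm shell width (1 × 0.25), so it's in the infill interior.

infill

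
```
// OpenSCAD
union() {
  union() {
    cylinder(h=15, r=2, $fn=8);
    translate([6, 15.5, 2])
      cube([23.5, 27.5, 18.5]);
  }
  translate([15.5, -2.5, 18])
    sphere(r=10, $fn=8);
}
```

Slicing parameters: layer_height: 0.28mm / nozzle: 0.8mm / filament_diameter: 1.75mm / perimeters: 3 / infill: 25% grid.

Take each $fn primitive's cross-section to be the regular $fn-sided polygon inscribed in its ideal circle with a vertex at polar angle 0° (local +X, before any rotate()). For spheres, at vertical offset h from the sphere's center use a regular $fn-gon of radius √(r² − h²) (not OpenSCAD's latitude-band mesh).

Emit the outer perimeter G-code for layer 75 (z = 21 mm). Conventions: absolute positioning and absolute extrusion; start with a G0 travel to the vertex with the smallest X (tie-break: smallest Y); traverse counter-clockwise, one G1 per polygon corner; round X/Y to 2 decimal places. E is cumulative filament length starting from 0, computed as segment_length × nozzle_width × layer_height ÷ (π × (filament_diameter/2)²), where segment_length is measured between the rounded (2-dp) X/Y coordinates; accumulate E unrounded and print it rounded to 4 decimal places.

At z = 21 mm: the cylinder is absent (z outside [0, 15]); the cube at (6, 15.5) is not intersected at this z (z outside [2, 20.5]); Combining (union): nothing is present at this height; the r=10 sphere at (15.5, -2.5) slices to a regular 8-gon of circumradius 9.539 (√(r²−h²) with h=3 from center); Merging all regions: only the r=10 sphere at (15.5, -2.5) is present, so the union is just that shape — 1 connected region. The outline is a single polygon with 8 vertices. Extrusion per mm of travel: 0.8 × 0.28 / (π × 0.875²) = 0.093128. Accumulating E over each segment gives final E = 5.4416.

G0 X5.96 Y-2.50 Z21.00
G1 X8.75 Y-9.25 E0.6802
G1 X15.50 Y-12.04 E1.3604
G1 X22.25 Y-9.25 E2.0406
G1 X25.04 Y-2.50 E2.7208
G1 X22.25 Y4.25 E3.4010
G1 X15.50 Y7.04 E4.0812
G1 X8.75 Y4.25 E4.7614
G1 X5.96 Y-2.50 E5.4416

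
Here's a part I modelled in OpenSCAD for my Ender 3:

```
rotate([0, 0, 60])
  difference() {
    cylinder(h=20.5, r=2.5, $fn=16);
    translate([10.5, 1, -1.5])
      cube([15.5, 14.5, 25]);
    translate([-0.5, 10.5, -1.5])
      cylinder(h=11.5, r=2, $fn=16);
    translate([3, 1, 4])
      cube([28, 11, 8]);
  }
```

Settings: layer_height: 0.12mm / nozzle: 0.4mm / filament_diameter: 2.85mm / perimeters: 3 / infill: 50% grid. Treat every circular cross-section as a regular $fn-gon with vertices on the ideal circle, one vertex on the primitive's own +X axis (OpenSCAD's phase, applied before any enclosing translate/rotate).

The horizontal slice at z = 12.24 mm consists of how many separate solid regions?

1

At z = 12.24 mm: the cylinder: section is a regular 16-gon, circumradius r=2.5; the cube at (10.5, 1) is present — its section is the full 15.5×14.5 rectangle; the cylinder at (-0.5, 10.5) is not intersected at this z (z outside [-1.5, 10]); the cube at (3, 1) is not intersected at this z (z outside [4, 12]); Subtracting the remaining from the first: starting from the r=2.5 cylinder, the 15.5×14.5 cube at (10.5, 1) misses the remaining region (no effect) — 1 connected region; (whole slice rotated 60° about Z — lengths, areas and connectivity unchanged). The result has 1 disconnected region.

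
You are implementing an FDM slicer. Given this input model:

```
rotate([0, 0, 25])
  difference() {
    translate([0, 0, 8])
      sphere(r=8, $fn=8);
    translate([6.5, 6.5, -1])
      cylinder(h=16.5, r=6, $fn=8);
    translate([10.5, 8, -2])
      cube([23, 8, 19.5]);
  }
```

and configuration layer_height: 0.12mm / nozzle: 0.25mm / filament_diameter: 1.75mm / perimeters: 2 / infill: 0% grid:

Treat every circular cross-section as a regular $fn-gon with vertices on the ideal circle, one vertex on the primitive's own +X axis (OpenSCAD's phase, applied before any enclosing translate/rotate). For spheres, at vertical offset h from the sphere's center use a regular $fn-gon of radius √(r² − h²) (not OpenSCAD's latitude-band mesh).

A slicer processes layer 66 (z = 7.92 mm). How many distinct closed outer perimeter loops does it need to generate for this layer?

At z = 7.92 mm: the r=8 sphere contributes a regular 8-gon of circumradius √(8²−0.08²) = 8.000; the cylinder at (6.5, 6.5): section is a regular 8-gon, circumradius r=6; the cube at (10.5, 8) (footprint 23×8) is included at this height; After the difference (first − rest): starting from the r=8 sphere, the r=6 cylinder at (6.5, 6.5) partially overlaps it — only the 26.47 mm² overlap (of its 101.82 mm²) is removed, clipping the outline; the 23×8 cube at (10.5, 8) misses the remaining region (no effect) — 1 connected region; (rotated 25° about Z; rotation is an isometry so areas/perimeters/island counts are preserved). The result has 1 disconnected region.

1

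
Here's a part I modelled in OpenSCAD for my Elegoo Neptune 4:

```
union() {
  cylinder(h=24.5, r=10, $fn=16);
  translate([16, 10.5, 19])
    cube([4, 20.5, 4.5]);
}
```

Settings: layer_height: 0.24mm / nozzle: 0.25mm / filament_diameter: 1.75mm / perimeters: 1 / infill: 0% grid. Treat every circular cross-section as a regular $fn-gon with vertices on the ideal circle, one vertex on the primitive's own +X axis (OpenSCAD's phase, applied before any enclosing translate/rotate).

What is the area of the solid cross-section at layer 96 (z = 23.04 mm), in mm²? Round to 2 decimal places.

At z = 23.04 mm: the cylinder: section is a regular 16-gon, circumradius r=10 (area = (16/2)·10.000²·sin(360°/16) = 306.15 mm²); the cube at (16, 10.5) (footprint 4×20.5) is included at this height (area 82.00 mm²); Merging all regions: the 2 present regions are separate (no shared area or edge), so areas and boundary lengths simply add and each stays a separate island — area = 388.15 mm². Overall, the cross-section has 2 separate islands. Net area = 388.15 mm².

388.15 mm²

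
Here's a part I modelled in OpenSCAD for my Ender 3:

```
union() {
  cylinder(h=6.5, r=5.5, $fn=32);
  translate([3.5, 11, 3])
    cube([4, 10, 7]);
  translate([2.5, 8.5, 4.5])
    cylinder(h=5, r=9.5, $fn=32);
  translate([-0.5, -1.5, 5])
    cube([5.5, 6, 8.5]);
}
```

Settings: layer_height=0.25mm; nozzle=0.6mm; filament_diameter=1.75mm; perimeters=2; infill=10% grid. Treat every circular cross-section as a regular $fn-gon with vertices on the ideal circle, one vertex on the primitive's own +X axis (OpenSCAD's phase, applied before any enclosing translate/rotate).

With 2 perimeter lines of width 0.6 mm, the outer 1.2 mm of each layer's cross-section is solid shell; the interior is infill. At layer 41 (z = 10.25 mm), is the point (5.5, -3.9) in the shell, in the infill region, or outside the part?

At z = 10.25 mm: the cylinder is absent (z outside [0, 6.5]); the cube at (3.5, 11) is not intersected at this z (z outside [3, 10]); the cylinder at (2.5, 8.5) is not intersected at this z (z outside [4.5, 9.5]); the cube at (-0.5, -1.5) is present — its section is the full 5.5×6 rectangle; Taking the union: only the 5.5×6 cube at (-0.5, -1.5) is present, so the union is just that shape — 1 connected region. Overall, the cross-section is a single solid region. The nearest boundary edge runs (-0.50, -1.50)→(5.00, -1.50); distance from the point to it = 2.45 mm. The point is not inside any of the regions above, so it lies outside the cross-section (2.45 mm from the nearest boundary).

outside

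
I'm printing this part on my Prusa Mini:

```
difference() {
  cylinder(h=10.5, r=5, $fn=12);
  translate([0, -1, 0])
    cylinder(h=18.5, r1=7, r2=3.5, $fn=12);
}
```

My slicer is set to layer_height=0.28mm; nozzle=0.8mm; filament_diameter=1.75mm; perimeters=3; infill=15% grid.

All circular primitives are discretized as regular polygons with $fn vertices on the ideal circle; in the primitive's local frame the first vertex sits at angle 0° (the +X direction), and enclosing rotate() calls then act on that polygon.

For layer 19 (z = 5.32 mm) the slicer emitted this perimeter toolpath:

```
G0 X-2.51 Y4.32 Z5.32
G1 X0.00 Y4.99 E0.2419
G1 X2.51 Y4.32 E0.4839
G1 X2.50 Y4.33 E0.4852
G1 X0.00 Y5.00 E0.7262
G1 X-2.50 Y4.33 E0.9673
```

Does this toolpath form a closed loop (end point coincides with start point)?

no

Start point (G0): (-2.51, 4.32). End point (last G1): the path does not return to the start — open.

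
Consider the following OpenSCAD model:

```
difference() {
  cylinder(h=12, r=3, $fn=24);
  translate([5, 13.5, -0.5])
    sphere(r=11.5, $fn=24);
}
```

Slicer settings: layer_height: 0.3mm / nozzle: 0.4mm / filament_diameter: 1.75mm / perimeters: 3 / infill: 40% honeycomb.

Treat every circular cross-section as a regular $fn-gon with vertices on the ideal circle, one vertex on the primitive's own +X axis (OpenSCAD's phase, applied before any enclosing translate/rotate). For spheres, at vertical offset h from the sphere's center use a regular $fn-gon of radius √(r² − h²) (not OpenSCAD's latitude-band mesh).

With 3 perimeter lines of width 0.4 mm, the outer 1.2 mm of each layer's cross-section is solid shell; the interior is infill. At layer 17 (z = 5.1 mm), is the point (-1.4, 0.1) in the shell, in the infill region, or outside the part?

At z = 5.1 mm: the r=3 cylinder contributes a regular 24-gon of circumradius 3; the sphere at (5, 13.5): section is a regular 24-gon, circumradius = √(r²−h²) = √(11.5²−5.6²) = 10.044; Taking the first minus the rest: starting from the r=3 cylinder, the r=11.5 sphere at (5, 13.5) misses the remaining region (no effect) — 1 connected region. Overall, the cross-section is a single solid region. The nearest boundary edge runs (-3.00, 0.00)→(-2.90, 0.78); distance from the point to it = 1.57 mm. The point is inside the cross-section and 1.57 mm from the nearest boundary — more than the 1.2 mm shell width (3 × 0.4), so it's in the infill interior.

infill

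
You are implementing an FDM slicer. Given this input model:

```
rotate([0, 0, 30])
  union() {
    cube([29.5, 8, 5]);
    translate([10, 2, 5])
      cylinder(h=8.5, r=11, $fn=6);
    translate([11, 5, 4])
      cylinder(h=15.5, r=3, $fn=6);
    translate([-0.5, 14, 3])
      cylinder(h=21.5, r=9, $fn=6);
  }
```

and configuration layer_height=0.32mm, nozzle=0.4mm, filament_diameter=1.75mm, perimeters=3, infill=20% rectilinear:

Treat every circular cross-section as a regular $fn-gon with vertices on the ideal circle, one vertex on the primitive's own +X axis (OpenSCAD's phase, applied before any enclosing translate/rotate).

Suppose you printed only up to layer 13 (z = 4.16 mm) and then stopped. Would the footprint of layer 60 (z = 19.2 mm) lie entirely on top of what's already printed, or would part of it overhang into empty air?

entirely on top

Compare the two slices. At z = 4.16: the 29.5×8 cube contributes its full rectangle (area 236.00 mm²); the cylinder at (10, 2) does not reach this height (z outside [5, 13.5]); the r=3 cylinder at (11, 5) gives a regular 6-gon of circumradius 3 (constant along its height) (area = (6/2)·3.000²·sin(360°/6) = 23.38 mm²); the r=9 cylinder at (-0.5, 14) contributes a regular 6-gon of circumradius 9 (area = (6/2)·9.000²·sin(360°/6) = 210.44 mm²); Taking the union: the regions partially overlap — summed areas 469.83 mm² minus the doubly-counted overlap 31.49 mm² gives 438.34 mm² — area = 438.34 mm²; (rotated 30° about Z; rotation is an isometry so areas/perimeters/island counts are preserved). At z = 19.2: the cube is absent (z outside [0, 5]); the cylinder at (10, 2) is absent (z outside [5, 13.5]); the r=3 cylinder at (11, 5) gives a regular 6-gon of circumradius 3 (constant along its height) (area = (6/2)·3.000²·sin(360°/6) = 23.38 mm²); the r=9 cylinder at (-0.5, 14) contributes a regular 6-gon of circumradius 9 (area = (6/2)·9.000²·sin(360°/6) = 210.44 mm²); Combining (union): the 2 present regions are separate (no shared area or edge), so areas and boundary lengths simply add and each stays a separate island — area = 233.83 mm²; (whole slice rotated 30° about Z — lengths, areas and connectivity unchanged). Checking containment: the cross-section at z = 19.2 is a subset of the cross-section at z = 4.16.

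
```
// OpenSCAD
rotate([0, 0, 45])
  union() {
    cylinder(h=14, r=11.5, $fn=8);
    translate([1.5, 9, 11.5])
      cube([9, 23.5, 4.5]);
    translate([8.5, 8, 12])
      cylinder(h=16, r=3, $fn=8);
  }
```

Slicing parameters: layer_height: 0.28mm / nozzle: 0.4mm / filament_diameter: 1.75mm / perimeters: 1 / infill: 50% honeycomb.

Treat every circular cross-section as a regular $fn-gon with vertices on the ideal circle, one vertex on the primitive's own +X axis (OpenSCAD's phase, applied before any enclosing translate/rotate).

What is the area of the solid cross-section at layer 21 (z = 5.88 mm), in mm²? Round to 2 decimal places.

374.06 mm²

At z = 5.88 mm: the r=11.5 cylinder gives a regular 8-gon of circumradius 11.5 (constant along its height) (area = (8/2)·11.500²·sin(360°/8) = 374.06 mm²); the cube at (1.5, 9) does not reach this height (z outside [11.5, 16]); the cylinder at (8.5, 8) is absent (z outside [12, 28]); Taking the union: only the r=11.5 cylinder is present, so the union is just that shape — area = 374.06 mm²; (rotated 45° about Z; rotation is an isometry so areas/perimeters/island counts are preserved). Overall, the cross-section is a single solid region. Net area = 374.06 mm².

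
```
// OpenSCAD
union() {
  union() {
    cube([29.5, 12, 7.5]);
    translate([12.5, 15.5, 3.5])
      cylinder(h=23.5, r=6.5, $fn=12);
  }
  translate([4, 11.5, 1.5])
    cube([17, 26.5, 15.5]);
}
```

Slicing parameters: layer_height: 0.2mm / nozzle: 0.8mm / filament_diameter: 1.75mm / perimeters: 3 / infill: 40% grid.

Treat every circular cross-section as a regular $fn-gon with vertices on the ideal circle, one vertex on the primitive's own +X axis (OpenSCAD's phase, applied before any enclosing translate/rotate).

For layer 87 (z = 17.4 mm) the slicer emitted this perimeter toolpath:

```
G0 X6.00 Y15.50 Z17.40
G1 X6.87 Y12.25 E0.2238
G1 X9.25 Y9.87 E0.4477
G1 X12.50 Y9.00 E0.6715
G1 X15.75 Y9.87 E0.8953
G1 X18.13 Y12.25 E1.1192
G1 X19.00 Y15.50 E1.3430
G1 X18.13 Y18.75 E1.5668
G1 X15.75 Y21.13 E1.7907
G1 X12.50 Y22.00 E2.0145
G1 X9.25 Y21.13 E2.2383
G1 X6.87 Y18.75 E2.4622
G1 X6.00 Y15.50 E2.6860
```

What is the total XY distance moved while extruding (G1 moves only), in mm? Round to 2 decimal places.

Sum the Euclidean lengths of each G1 segment: total = 40.38 mm.

40.38 mm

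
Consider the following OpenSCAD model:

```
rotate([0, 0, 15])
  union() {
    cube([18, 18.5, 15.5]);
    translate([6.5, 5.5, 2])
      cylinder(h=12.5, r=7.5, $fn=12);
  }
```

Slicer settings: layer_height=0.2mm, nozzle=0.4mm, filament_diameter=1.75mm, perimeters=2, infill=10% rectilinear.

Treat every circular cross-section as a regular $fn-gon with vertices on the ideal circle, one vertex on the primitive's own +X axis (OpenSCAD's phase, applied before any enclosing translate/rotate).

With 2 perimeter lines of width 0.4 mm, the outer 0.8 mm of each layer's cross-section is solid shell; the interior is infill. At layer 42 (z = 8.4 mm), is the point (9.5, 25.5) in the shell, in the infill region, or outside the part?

outside

At z = 8.4 mm: the cube is present — its section is the full 18×18.5 rectangle; the cylinder at (6.5, 5.5): section is a regular 12-gon, circumradius r=7.5; Taking the union: the regions partially overlap (shared area 152.80 mm²), so overlapping operands fuse into one piece — 1 connected region; (whole slice rotated 15° about Z — lengths, areas and connectivity unchanged). Overall, the cross-section is a single solid region. Undo the 15° rotation: the query point maps to (15.776, 22.172) in the un-rotated model frame. The nearest boundary edge runs (0.00, 18.50)→(18.00, 18.50); distance from the point to it = 3.67 mm. The point is not inside any of the regions above, so it lies outside the cross-section (3.67 mm from the nearest boundary).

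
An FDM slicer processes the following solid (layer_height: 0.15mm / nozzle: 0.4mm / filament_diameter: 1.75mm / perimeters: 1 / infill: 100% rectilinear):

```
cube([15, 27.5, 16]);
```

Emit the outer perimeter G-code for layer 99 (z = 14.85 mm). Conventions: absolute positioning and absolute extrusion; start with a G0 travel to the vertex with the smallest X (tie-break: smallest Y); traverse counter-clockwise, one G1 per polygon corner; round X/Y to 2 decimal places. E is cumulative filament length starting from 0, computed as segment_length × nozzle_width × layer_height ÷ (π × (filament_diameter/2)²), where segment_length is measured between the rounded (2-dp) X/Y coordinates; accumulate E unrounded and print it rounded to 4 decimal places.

G0 X0.00 Y0.00 Z14.85
G1 X15.00 Y0.00 E0.3742
G1 X15.00 Y27.50 E1.0602
G1 X0.00 Y27.50 E1.4343
G1 X0.00 Y0.00 E2.1203

At z = 14.85 mm: the cube is present — its section is the full 15×27.5 rectangle. The outline is a single polygon with 4 vertices. Extrusion per mm of travel: 0.4 × 0.15 / (π × 0.875²) = 0.024945. Accumulating E over each segment gives final E = 2.1203.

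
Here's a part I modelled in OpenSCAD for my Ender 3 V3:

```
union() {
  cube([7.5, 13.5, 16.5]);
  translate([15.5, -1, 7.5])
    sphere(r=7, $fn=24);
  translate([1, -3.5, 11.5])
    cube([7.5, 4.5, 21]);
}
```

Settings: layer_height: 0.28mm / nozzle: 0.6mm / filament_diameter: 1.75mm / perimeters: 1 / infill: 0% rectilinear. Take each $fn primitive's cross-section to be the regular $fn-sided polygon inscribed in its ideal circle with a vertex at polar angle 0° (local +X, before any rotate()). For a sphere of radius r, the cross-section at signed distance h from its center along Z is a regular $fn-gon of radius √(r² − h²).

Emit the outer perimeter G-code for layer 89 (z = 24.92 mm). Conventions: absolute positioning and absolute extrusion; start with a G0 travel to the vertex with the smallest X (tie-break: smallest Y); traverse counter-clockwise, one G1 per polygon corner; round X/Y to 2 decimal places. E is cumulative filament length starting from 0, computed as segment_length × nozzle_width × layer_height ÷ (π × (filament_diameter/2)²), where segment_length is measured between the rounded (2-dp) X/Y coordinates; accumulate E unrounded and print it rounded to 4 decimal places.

G0 X1.00 Y-3.50 Z24.92
G1 X8.50 Y-3.50 E0.5238
G1 X8.50 Y1.00 E0.8382
G1 X1.00 Y1.00 E1.3620
G1 X1.00 Y-3.50 E1.6763

At z = 24.92 mm: the cube is not intersected at this z (z outside [0, 16.5]); the sphere at (15.5, -1) is absent (|z−center|=17.420 > r=7); the cube at (1, -3.5) (footprint 7.5×4.5) is included at this height; Combining (union): only the 7.5×4.5 cube at (1, -3.5) is present, so the union is just that shape — 1 connected region. The outline is a single polygon with 4 vertices. Extrusion per mm of travel: 0.6 × 0.28 / (π × 0.875²) = 0.069846. Accumulating E over each segment gives final E = 1.6763.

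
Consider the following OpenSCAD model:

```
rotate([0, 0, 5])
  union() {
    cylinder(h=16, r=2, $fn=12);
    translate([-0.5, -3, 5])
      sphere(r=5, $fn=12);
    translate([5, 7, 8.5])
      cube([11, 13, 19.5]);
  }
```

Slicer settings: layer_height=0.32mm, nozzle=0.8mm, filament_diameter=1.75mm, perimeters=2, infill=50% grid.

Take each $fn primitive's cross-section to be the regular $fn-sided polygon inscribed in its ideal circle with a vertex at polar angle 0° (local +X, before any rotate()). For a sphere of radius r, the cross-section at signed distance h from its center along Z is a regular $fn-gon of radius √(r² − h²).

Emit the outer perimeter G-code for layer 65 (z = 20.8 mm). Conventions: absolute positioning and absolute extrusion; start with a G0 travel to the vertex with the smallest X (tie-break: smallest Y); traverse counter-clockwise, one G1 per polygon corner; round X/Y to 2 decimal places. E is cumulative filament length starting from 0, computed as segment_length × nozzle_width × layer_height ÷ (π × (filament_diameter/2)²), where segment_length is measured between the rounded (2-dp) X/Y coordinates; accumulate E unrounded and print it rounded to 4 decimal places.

G0 X3.24 Y20.36 Z20.80
G1 X4.37 Y7.41 E1.3835
G1 X15.33 Y8.37 E2.5545
G1 X14.20 Y21.32 E3.9380
G1 X3.24 Y20.36 E5.1090

At z = 20.8 mm: the cylinder is not intersected at this z (z outside [0, 16]); the sphere at (-0.5, -3) does not reach this height (|z−center|=15.800 > r=5); the 11×13 cube at (5, 7) contributes its full rectangle; Combining (union): only the 11×13 cube at (5, 7) is present, so the union is just that shape — 1 connected region; (rotated 5° about Z; rotation is an isometry so areas/perimeters/island counts are preserved). The outline is a single polygon with 4 vertices. Extrusion per mm of travel: 0.8 × 0.32 / (π × 0.875²) = 0.106432. Accumulating E over each segment gives final E = 5.1090.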